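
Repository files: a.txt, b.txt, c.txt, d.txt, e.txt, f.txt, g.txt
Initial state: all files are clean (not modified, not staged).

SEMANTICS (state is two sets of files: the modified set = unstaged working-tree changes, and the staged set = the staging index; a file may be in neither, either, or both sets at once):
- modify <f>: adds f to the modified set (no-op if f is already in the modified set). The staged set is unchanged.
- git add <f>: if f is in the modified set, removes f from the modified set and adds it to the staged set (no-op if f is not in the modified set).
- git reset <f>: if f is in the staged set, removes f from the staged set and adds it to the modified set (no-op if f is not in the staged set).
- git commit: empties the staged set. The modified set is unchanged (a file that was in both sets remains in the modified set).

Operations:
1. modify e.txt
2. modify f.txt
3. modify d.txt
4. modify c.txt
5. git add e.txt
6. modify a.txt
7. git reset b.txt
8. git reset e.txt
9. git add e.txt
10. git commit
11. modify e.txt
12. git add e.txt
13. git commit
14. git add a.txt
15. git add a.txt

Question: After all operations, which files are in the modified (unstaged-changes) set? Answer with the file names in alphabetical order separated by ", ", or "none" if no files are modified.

Answer: c.txt, d.txt, f.txt

Derivation:
After op 1 (modify e.txt): modified={e.txt} staged={none}
After op 2 (modify f.txt): modified={e.txt, f.txt} staged={none}
After op 3 (modify d.txt): modified={d.txt, e.txt, f.txt} staged={none}
After op 4 (modify c.txt): modified={c.txt, d.txt, e.txt, f.txt} staged={none}
After op 5 (git add e.txt): modified={c.txt, d.txt, f.txt} staged={e.txt}
After op 6 (modify a.txt): modified={a.txt, c.txt, d.txt, f.txt} staged={e.txt}
After op 7 (git reset b.txt): modified={a.txt, c.txt, d.txt, f.txt} staged={e.txt}
After op 8 (git reset e.txt): modified={a.txt, c.txt, d.txt, e.txt, f.txt} staged={none}
After op 9 (git add e.txt): modified={a.txt, c.txt, d.txt, f.txt} staged={e.txt}
After op 10 (git commit): modified={a.txt, c.txt, d.txt, f.txt} staged={none}
After op 11 (modify e.txt): modified={a.txt, c.txt, d.txt, e.txt, f.txt} staged={none}
After op 12 (git add e.txt): modified={a.txt, c.txt, d.txt, f.txt} staged={e.txt}
After op 13 (git commit): modified={a.txt, c.txt, d.txt, f.txt} staged={none}
After op 14 (git add a.txt): modified={c.txt, d.txt, f.txt} staged={a.txt}
After op 15 (git add a.txt): modified={c.txt, d.txt, f.txt} staged={a.txt}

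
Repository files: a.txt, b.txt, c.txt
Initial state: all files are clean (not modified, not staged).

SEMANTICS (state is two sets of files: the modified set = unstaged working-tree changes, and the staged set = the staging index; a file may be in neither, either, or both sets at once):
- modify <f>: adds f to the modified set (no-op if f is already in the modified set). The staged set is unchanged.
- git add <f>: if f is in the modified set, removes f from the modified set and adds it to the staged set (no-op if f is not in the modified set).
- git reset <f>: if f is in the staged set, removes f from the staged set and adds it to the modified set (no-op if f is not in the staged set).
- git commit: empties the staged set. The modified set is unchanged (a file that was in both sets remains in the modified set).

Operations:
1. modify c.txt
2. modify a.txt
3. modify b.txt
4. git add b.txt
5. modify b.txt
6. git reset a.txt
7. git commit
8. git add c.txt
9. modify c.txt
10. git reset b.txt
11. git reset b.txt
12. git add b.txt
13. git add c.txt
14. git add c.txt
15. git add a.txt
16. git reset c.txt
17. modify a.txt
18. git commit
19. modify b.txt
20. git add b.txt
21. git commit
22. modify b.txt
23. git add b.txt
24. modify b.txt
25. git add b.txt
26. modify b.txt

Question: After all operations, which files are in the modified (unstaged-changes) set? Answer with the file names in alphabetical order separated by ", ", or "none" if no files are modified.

Answer: a.txt, b.txt, c.txt

Derivation:
After op 1 (modify c.txt): modified={c.txt} staged={none}
After op 2 (modify a.txt): modified={a.txt, c.txt} staged={none}
After op 3 (modify b.txt): modified={a.txt, b.txt, c.txt} staged={none}
After op 4 (git add b.txt): modified={a.txt, c.txt} staged={b.txt}
After op 5 (modify b.txt): modified={a.txt, b.txt, c.txt} staged={b.txt}
After op 6 (git reset a.txt): modified={a.txt, b.txt, c.txt} staged={b.txt}
After op 7 (git commit): modified={a.txt, b.txt, c.txt} staged={none}
After op 8 (git add c.txt): modified={a.txt, b.txt} staged={c.txt}
After op 9 (modify c.txt): modified={a.txt, b.txt, c.txt} staged={c.txt}
After op 10 (git reset b.txt): modified={a.txt, b.txt, c.txt} staged={c.txt}
After op 11 (git reset b.txt): modified={a.txt, b.txt, c.txt} staged={c.txt}
After op 12 (git add b.txt): modified={a.txt, c.txt} staged={b.txt, c.txt}
After op 13 (git add c.txt): modified={a.txt} staged={b.txt, c.txt}
After op 14 (git add c.txt): modified={a.txt} staged={b.txt, c.txt}
After op 15 (git add a.txt): modified={none} staged={a.txt, b.txt, c.txt}
After op 16 (git reset c.txt): modified={c.txt} staged={a.txt, b.txt}
After op 17 (modify a.txt): modified={a.txt, c.txt} staged={a.txt, b.txt}
After op 18 (git commit): modified={a.txt, c.txt} staged={none}
After op 19 (modify b.txt): modified={a.txt, b.txt, c.txt} staged={none}
After op 20 (git add b.txt): modified={a.txt, c.txt} staged={b.txt}
After op 21 (git commit): modified={a.txt, c.txt} staged={none}
After op 22 (modify b.txt): modified={a.txt, b.txt, c.txt} staged={none}
After op 23 (git add b.txt): modified={a.txt, c.txt} staged={b.txt}
After op 24 (modify b.txt): modified={a.txt, b.txt, c.txt} staged={b.txt}
After op 25 (git add b.txt): modified={a.txt, c.txt} staged={b.txt}
After op 26 (modify b.txt): modified={a.txt, b.txt, c.txt} staged={b.txt}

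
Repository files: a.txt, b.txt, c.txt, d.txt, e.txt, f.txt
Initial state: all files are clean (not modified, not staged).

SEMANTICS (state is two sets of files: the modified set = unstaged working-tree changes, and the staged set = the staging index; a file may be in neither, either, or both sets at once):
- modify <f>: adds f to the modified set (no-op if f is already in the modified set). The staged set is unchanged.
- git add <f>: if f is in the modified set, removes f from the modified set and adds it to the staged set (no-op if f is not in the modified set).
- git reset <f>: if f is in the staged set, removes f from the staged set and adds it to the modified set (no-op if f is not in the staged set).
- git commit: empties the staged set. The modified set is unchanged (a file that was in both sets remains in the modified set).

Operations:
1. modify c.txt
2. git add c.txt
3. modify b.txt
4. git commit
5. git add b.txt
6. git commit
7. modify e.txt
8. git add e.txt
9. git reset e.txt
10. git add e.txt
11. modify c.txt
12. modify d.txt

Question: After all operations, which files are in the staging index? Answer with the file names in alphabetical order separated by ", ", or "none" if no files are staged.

Answer: e.txt

Derivation:
After op 1 (modify c.txt): modified={c.txt} staged={none}
After op 2 (git add c.txt): modified={none} staged={c.txt}
After op 3 (modify b.txt): modified={b.txt} staged={c.txt}
After op 4 (git commit): modified={b.txt} staged={none}
After op 5 (git add b.txt): modified={none} staged={b.txt}
After op 6 (git commit): modified={none} staged={none}
After op 7 (modify e.txt): modified={e.txt} staged={none}
After op 8 (git add e.txt): modified={none} staged={e.txt}
After op 9 (git reset e.txt): modified={e.txt} staged={none}
After op 10 (git add e.txt): modified={none} staged={e.txt}
After op 11 (modify c.txt): modified={c.txt} staged={e.txt}
After op 12 (modify d.txt): modified={c.txt, d.txt} staged={e.txt}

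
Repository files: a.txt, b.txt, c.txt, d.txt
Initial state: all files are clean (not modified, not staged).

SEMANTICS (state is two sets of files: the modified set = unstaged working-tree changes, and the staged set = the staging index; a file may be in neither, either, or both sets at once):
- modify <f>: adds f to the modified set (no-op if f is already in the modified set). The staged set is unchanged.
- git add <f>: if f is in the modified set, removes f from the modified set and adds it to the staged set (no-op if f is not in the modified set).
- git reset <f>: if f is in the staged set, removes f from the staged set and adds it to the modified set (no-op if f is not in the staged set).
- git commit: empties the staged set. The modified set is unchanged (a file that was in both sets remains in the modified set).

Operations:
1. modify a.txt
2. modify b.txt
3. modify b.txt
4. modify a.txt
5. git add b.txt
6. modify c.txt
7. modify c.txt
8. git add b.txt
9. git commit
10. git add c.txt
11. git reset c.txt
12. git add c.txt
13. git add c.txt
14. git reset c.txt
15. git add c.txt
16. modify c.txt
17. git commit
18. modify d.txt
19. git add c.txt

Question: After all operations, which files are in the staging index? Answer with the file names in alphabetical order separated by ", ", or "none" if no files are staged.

After op 1 (modify a.txt): modified={a.txt} staged={none}
After op 2 (modify b.txt): modified={a.txt, b.txt} staged={none}
After op 3 (modify b.txt): modified={a.txt, b.txt} staged={none}
After op 4 (modify a.txt): modified={a.txt, b.txt} staged={none}
After op 5 (git add b.txt): modified={a.txt} staged={b.txt}
After op 6 (modify c.txt): modified={a.txt, c.txt} staged={b.txt}
After op 7 (modify c.txt): modified={a.txt, c.txt} staged={b.txt}
After op 8 (git add b.txt): modified={a.txt, c.txt} staged={b.txt}
After op 9 (git commit): modified={a.txt, c.txt} staged={none}
After op 10 (git add c.txt): modified={a.txt} staged={c.txt}
After op 11 (git reset c.txt): modified={a.txt, c.txt} staged={none}
After op 12 (git add c.txt): modified={a.txt} staged={c.txt}
After op 13 (git add c.txt): modified={a.txt} staged={c.txt}
After op 14 (git reset c.txt): modified={a.txt, c.txt} staged={none}
After op 15 (git add c.txt): modified={a.txt} staged={c.txt}
After op 16 (modify c.txt): modified={a.txt, c.txt} staged={c.txt}
After op 17 (git commit): modified={a.txt, c.txt} staged={none}
After op 18 (modify d.txt): modified={a.txt, c.txt, d.txt} staged={none}
After op 19 (git add c.txt): modified={a.txt, d.txt} staged={c.txt}

Answer: c.txt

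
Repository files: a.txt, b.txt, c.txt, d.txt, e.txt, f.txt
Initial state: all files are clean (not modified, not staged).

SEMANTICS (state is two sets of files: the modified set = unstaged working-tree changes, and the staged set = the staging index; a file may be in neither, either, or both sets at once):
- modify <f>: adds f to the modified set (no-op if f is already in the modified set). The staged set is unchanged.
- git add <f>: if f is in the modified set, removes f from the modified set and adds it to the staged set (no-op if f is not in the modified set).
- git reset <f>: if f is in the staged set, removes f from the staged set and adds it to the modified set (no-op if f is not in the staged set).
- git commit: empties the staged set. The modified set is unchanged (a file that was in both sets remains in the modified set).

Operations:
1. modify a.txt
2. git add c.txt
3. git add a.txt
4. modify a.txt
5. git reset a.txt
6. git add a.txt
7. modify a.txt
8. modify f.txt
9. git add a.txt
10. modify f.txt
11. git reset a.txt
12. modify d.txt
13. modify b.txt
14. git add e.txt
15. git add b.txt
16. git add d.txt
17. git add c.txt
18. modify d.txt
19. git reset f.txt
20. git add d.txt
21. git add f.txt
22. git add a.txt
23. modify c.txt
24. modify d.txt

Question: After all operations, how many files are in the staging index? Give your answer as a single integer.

Answer: 4

Derivation:
After op 1 (modify a.txt): modified={a.txt} staged={none}
After op 2 (git add c.txt): modified={a.txt} staged={none}
After op 3 (git add a.txt): modified={none} staged={a.txt}
After op 4 (modify a.txt): modified={a.txt} staged={a.txt}
After op 5 (git reset a.txt): modified={a.txt} staged={none}
After op 6 (git add a.txt): modified={none} staged={a.txt}
After op 7 (modify a.txt): modified={a.txt} staged={a.txt}
After op 8 (modify f.txt): modified={a.txt, f.txt} staged={a.txt}
After op 9 (git add a.txt): modified={f.txt} staged={a.txt}
After op 10 (modify f.txt): modified={f.txt} staged={a.txt}
After op 11 (git reset a.txt): modified={a.txt, f.txt} staged={none}
After op 12 (modify d.txt): modified={a.txt, d.txt, f.txt} staged={none}
After op 13 (modify b.txt): modified={a.txt, b.txt, d.txt, f.txt} staged={none}
After op 14 (git add e.txt): modified={a.txt, b.txt, d.txt, f.txt} staged={none}
After op 15 (git add b.txt): modified={a.txt, d.txt, f.txt} staged={b.txt}
After op 16 (git add d.txt): modified={a.txt, f.txt} staged={b.txt, d.txt}
After op 17 (git add c.txt): modified={a.txt, f.txt} staged={b.txt, d.txt}
After op 18 (modify d.txt): modified={a.txt, d.txt, f.txt} staged={b.txt, d.txt}
After op 19 (git reset f.txt): modified={a.txt, d.txt, f.txt} staged={b.txt, d.txt}
After op 20 (git add d.txt): modified={a.txt, f.txt} staged={b.txt, d.txt}
After op 21 (git add f.txt): modified={a.txt} staged={b.txt, d.txt, f.txt}
After op 22 (git add a.txt): modified={none} staged={a.txt, b.txt, d.txt, f.txt}
After op 23 (modify c.txt): modified={c.txt} staged={a.txt, b.txt, d.txt, f.txt}
After op 24 (modify d.txt): modified={c.txt, d.txt} staged={a.txt, b.txt, d.txt, f.txt}
Final staged set: {a.txt, b.txt, d.txt, f.txt} -> count=4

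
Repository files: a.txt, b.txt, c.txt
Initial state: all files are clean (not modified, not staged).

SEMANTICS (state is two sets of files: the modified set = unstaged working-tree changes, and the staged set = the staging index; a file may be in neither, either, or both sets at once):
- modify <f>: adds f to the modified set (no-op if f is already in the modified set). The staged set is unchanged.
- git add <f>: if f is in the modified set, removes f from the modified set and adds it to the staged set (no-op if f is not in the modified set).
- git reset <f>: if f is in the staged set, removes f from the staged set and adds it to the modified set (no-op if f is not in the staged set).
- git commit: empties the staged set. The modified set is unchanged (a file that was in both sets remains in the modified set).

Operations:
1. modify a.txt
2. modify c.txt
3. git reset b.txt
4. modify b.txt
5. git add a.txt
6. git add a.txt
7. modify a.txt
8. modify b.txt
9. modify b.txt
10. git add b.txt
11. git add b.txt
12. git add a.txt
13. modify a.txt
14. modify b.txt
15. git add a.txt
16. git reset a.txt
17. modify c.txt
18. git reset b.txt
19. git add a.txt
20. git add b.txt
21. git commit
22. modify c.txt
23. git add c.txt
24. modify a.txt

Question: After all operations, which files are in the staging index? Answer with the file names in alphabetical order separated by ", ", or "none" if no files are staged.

Answer: c.txt

Derivation:
After op 1 (modify a.txt): modified={a.txt} staged={none}
After op 2 (modify c.txt): modified={a.txt, c.txt} staged={none}
After op 3 (git reset b.txt): modified={a.txt, c.txt} staged={none}
After op 4 (modify b.txt): modified={a.txt, b.txt, c.txt} staged={none}
After op 5 (git add a.txt): modified={b.txt, c.txt} staged={a.txt}
After op 6 (git add a.txt): modified={b.txt, c.txt} staged={a.txt}
After op 7 (modify a.txt): modified={a.txt, b.txt, c.txt} staged={a.txt}
After op 8 (modify b.txt): modified={a.txt, b.txt, c.txt} staged={a.txt}
After op 9 (modify b.txt): modified={a.txt, b.txt, c.txt} staged={a.txt}
After op 10 (git add b.txt): modified={a.txt, c.txt} staged={a.txt, b.txt}
After op 11 (git add b.txt): modified={a.txt, c.txt} staged={a.txt, b.txt}
After op 12 (git add a.txt): modified={c.txt} staged={a.txt, b.txt}
After op 13 (modify a.txt): modified={a.txt, c.txt} staged={a.txt, b.txt}
After op 14 (modify b.txt): modified={a.txt, b.txt, c.txt} staged={a.txt, b.txt}
After op 15 (git add a.txt): modified={b.txt, c.txt} staged={a.txt, b.txt}
After op 16 (git reset a.txt): modified={a.txt, b.txt, c.txt} staged={b.txt}
After op 17 (modify c.txt): modified={a.txt, b.txt, c.txt} staged={b.txt}
After op 18 (git reset b.txt): modified={a.txt, b.txt, c.txt} staged={none}
After op 19 (git add a.txt): modified={b.txt, c.txt} staged={a.txt}
After op 20 (git add b.txt): modified={c.txt} staged={a.txt, b.txt}
After op 21 (git commit): modified={c.txt} staged={none}
After op 22 (modify c.txt): modified={c.txt} staged={none}
After op 23 (git add c.txt): modified={none} staged={c.txt}
After op 24 (modify a.txt): modified={a.txt} staged={c.txt}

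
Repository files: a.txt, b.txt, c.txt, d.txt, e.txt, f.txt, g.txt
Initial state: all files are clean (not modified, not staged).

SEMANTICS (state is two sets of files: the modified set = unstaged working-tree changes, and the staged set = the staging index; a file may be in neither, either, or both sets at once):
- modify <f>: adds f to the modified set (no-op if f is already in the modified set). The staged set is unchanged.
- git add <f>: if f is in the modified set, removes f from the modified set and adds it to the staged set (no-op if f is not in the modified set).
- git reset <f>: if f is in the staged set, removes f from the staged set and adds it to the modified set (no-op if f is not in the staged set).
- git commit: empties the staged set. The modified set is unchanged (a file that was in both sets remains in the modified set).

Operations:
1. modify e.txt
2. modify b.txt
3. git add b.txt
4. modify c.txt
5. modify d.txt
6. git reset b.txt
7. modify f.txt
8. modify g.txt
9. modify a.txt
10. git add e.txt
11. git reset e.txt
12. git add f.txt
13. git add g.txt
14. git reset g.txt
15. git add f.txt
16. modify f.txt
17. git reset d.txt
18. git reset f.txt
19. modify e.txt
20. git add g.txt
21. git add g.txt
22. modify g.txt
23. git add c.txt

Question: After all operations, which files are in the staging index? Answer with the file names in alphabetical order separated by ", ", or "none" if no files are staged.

After op 1 (modify e.txt): modified={e.txt} staged={none}
After op 2 (modify b.txt): modified={b.txt, e.txt} staged={none}
After op 3 (git add b.txt): modified={e.txt} staged={b.txt}
After op 4 (modify c.txt): modified={c.txt, e.txt} staged={b.txt}
After op 5 (modify d.txt): modified={c.txt, d.txt, e.txt} staged={b.txt}
After op 6 (git reset b.txt): modified={b.txt, c.txt, d.txt, e.txt} staged={none}
After op 7 (modify f.txt): modified={b.txt, c.txt, d.txt, e.txt, f.txt} staged={none}
After op 8 (modify g.txt): modified={b.txt, c.txt, d.txt, e.txt, f.txt, g.txt} staged={none}
After op 9 (modify a.txt): modified={a.txt, b.txt, c.txt, d.txt, e.txt, f.txt, g.txt} staged={none}
After op 10 (git add e.txt): modified={a.txt, b.txt, c.txt, d.txt, f.txt, g.txt} staged={e.txt}
After op 11 (git reset e.txt): modified={a.txt, b.txt, c.txt, d.txt, e.txt, f.txt, g.txt} staged={none}
After op 12 (git add f.txt): modified={a.txt, b.txt, c.txt, d.txt, e.txt, g.txt} staged={f.txt}
After op 13 (git add g.txt): modified={a.txt, b.txt, c.txt, d.txt, e.txt} staged={f.txt, g.txt}
After op 14 (git reset g.txt): modified={a.txt, b.txt, c.txt, d.txt, e.txt, g.txt} staged={f.txt}
After op 15 (git add f.txt): modified={a.txt, b.txt, c.txt, d.txt, e.txt, g.txt} staged={f.txt}
After op 16 (modify f.txt): modified={a.txt, b.txt, c.txt, d.txt, e.txt, f.txt, g.txt} staged={f.txt}
After op 17 (git reset d.txt): modified={a.txt, b.txt, c.txt, d.txt, e.txt, f.txt, g.txt} staged={f.txt}
After op 18 (git reset f.txt): modified={a.txt, b.txt, c.txt, d.txt, e.txt, f.txt, g.txt} staged={none}
After op 19 (modify e.txt): modified={a.txt, b.txt, c.txt, d.txt, e.txt, f.txt, g.txt} staged={none}
After op 20 (git add g.txt): modified={a.txt, b.txt, c.txt, d.txt, e.txt, f.txt} staged={g.txt}
After op 21 (git add g.txt): modified={a.txt, b.txt, c.txt, d.txt, e.txt, f.txt} staged={g.txt}
After op 22 (modify g.txt): modified={a.txt, b.txt, c.txt, d.txt, e.txt, f.txt, g.txt} staged={g.txt}
After op 23 (git add c.txt): modified={a.txt, b.txt, d.txt, e.txt, f.txt, g.txt} staged={c.txt, g.txt}

Answer: c.txt, g.txt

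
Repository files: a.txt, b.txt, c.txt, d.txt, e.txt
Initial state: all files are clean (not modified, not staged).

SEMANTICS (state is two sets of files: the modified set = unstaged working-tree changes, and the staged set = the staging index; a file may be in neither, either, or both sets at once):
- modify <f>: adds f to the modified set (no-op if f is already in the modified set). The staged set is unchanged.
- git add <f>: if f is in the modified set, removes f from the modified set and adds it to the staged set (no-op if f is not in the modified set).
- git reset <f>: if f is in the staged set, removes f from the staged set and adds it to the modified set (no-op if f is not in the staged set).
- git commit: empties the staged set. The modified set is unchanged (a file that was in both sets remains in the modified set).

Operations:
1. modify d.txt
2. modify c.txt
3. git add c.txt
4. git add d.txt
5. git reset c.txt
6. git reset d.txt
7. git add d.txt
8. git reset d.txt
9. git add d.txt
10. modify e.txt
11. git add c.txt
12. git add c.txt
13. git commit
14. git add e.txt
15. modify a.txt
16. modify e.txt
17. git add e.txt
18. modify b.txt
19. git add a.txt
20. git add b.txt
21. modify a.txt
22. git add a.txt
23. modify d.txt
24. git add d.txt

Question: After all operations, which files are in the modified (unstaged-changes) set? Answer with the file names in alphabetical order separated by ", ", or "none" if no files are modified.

After op 1 (modify d.txt): modified={d.txt} staged={none}
After op 2 (modify c.txt): modified={c.txt, d.txt} staged={none}
After op 3 (git add c.txt): modified={d.txt} staged={c.txt}
After op 4 (git add d.txt): modified={none} staged={c.txt, d.txt}
After op 5 (git reset c.txt): modified={c.txt} staged={d.txt}
After op 6 (git reset d.txt): modified={c.txt, d.txt} staged={none}
After op 7 (git add d.txt): modified={c.txt} staged={d.txt}
After op 8 (git reset d.txt): modified={c.txt, d.txt} staged={none}
After op 9 (git add d.txt): modified={c.txt} staged={d.txt}
After op 10 (modify e.txt): modified={c.txt, e.txt} staged={d.txt}
After op 11 (git add c.txt): modified={e.txt} staged={c.txt, d.txt}
After op 12 (git add c.txt): modified={e.txt} staged={c.txt, d.txt}
After op 13 (git commit): modified={e.txt} staged={none}
After op 14 (git add e.txt): modified={none} staged={e.txt}
After op 15 (modify a.txt): modified={a.txt} staged={e.txt}
After op 16 (modify e.txt): modified={a.txt, e.txt} staged={e.txt}
After op 17 (git add e.txt): modified={a.txt} staged={e.txt}
After op 18 (modify b.txt): modified={a.txt, b.txt} staged={e.txt}
After op 19 (git add a.txt): modified={b.txt} staged={a.txt, e.txt}
After op 20 (git add b.txt): modified={none} staged={a.txt, b.txt, e.txt}
After op 21 (modify a.txt): modified={a.txt} staged={a.txt, b.txt, e.txt}
After op 22 (git add a.txt): modified={none} staged={a.txt, b.txt, e.txt}
After op 23 (modify d.txt): modified={d.txt} staged={a.txt, b.txt, e.txt}
After op 24 (git add d.txt): modified={none} staged={a.txt, b.txt, d.txt, e.txt}

Answer: none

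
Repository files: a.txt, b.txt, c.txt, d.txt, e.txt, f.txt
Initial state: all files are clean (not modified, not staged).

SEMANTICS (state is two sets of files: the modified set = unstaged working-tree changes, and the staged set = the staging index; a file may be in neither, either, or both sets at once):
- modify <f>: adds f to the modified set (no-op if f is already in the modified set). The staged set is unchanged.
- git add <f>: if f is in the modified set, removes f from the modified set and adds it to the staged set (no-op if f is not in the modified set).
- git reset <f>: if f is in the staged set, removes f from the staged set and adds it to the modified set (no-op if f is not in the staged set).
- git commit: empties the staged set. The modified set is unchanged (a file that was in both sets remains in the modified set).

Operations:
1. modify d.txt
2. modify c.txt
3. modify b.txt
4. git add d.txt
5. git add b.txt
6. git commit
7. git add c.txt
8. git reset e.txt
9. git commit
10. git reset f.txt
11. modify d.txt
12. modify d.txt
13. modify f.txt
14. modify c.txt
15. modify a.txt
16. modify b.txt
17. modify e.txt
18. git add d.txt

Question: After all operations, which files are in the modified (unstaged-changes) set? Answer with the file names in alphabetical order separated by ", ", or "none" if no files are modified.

After op 1 (modify d.txt): modified={d.txt} staged={none}
After op 2 (modify c.txt): modified={c.txt, d.txt} staged={none}
After op 3 (modify b.txt): modified={b.txt, c.txt, d.txt} staged={none}
After op 4 (git add d.txt): modified={b.txt, c.txt} staged={d.txt}
After op 5 (git add b.txt): modified={c.txt} staged={b.txt, d.txt}
After op 6 (git commit): modified={c.txt} staged={none}
After op 7 (git add c.txt): modified={none} staged={c.txt}
After op 8 (git reset e.txt): modified={none} staged={c.txt}
After op 9 (git commit): modified={none} staged={none}
After op 10 (git reset f.txt): modified={none} staged={none}
After op 11 (modify d.txt): modified={d.txt} staged={none}
After op 12 (modify d.txt): modified={d.txt} staged={none}
After op 13 (modify f.txt): modified={d.txt, f.txt} staged={none}
After op 14 (modify c.txt): modified={c.txt, d.txt, f.txt} staged={none}
After op 15 (modify a.txt): modified={a.txt, c.txt, d.txt, f.txt} staged={none}
After op 16 (modify b.txt): modified={a.txt, b.txt, c.txt, d.txt, f.txt} staged={none}
After op 17 (modify e.txt): modified={a.txt, b.txt, c.txt, d.txt, e.txt, f.txt} staged={none}
After op 18 (git add d.txt): modified={a.txt, b.txt, c.txt, e.txt, f.txt} staged={d.txt}

Answer: a.txt, b.txt, c.txt, e.txt, f.txt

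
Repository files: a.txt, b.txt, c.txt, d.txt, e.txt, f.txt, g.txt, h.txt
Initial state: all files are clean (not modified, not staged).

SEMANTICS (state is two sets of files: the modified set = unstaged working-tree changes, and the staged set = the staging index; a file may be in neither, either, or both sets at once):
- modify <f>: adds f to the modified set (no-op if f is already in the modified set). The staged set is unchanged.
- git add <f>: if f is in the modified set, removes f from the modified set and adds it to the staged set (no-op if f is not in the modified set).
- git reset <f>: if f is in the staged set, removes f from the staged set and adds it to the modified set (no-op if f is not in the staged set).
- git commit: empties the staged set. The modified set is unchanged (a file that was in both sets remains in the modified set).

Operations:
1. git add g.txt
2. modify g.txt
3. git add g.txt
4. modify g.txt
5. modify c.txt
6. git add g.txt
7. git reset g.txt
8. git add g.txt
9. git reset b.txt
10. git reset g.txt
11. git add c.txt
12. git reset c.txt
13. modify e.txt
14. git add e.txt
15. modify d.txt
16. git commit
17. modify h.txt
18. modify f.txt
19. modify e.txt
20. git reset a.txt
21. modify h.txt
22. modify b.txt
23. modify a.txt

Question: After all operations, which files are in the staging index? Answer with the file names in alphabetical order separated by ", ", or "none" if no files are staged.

Answer: none

Derivation:
After op 1 (git add g.txt): modified={none} staged={none}
After op 2 (modify g.txt): modified={g.txt} staged={none}
After op 3 (git add g.txt): modified={none} staged={g.txt}
After op 4 (modify g.txt): modified={g.txt} staged={g.txt}
After op 5 (modify c.txt): modified={c.txt, g.txt} staged={g.txt}
After op 6 (git add g.txt): modified={c.txt} staged={g.txt}
After op 7 (git reset g.txt): modified={c.txt, g.txt} staged={none}
After op 8 (git add g.txt): modified={c.txt} staged={g.txt}
After op 9 (git reset b.txt): modified={c.txt} staged={g.txt}
After op 10 (git reset g.txt): modified={c.txt, g.txt} staged={none}
After op 11 (git add c.txt): modified={g.txt} staged={c.txt}
After op 12 (git reset c.txt): modified={c.txt, g.txt} staged={none}
After op 13 (modify e.txt): modified={c.txt, e.txt, g.txt} staged={none}
After op 14 (git add e.txt): modified={c.txt, g.txt} staged={e.txt}
After op 15 (modify d.txt): modified={c.txt, d.txt, g.txt} staged={e.txt}
After op 16 (git commit): modified={c.txt, d.txt, g.txt} staged={none}
After op 17 (modify h.txt): modified={c.txt, d.txt, g.txt, h.txt} staged={none}
After op 18 (modify f.txt): modified={c.txt, d.txt, f.txt, g.txt, h.txt} staged={none}
After op 19 (modify e.txt): modified={c.txt, d.txt, e.txt, f.txt, g.txt, h.txt} staged={none}
After op 20 (git reset a.txt): modified={c.txt, d.txt, e.txt, f.txt, g.txt, h.txt} staged={none}
After op 21 (modify h.txt): modified={c.txt, d.txt, e.txt, f.txt, g.txt, h.txt} staged={none}
After op 22 (modify b.txt): modified={b.txt, c.txt, d.txt, e.txt, f.txt, g.txt, h.txt} staged={none}
After op 23 (modify a.txt): modified={a.txt, b.txt, c.txt, d.txt, e.txt, f.txt, g.txt, h.txt} staged={none}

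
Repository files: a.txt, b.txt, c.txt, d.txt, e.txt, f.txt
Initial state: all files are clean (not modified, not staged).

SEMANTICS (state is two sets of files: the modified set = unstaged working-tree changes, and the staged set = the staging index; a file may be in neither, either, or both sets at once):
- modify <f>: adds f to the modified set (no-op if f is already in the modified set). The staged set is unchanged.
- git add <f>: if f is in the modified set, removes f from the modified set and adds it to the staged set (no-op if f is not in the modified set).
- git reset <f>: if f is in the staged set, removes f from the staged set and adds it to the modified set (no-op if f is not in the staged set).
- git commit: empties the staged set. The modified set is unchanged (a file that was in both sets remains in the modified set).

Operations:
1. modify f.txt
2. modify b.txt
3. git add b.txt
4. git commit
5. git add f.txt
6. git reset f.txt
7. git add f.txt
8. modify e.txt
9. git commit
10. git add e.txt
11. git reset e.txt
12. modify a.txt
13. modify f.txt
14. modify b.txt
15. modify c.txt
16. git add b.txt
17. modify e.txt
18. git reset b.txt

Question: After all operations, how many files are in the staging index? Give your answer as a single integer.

Answer: 0

Derivation:
After op 1 (modify f.txt): modified={f.txt} staged={none}
After op 2 (modify b.txt): modified={b.txt, f.txt} staged={none}
After op 3 (git add b.txt): modified={f.txt} staged={b.txt}
After op 4 (git commit): modified={f.txt} staged={none}
After op 5 (git add f.txt): modified={none} staged={f.txt}
After op 6 (git reset f.txt): modified={f.txt} staged={none}
After op 7 (git add f.txt): modified={none} staged={f.txt}
After op 8 (modify e.txt): modified={e.txt} staged={f.txt}
After op 9 (git commit): modified={e.txt} staged={none}
After op 10 (git add e.txt): modified={none} staged={e.txt}
After op 11 (git reset e.txt): modified={e.txt} staged={none}
After op 12 (modify a.txt): modified={a.txt, e.txt} staged={none}
After op 13 (modify f.txt): modified={a.txt, e.txt, f.txt} staged={none}
After op 14 (modify b.txt): modified={a.txt, b.txt, e.txt, f.txt} staged={none}
After op 15 (modify c.txt): modified={a.txt, b.txt, c.txt, e.txt, f.txt} staged={none}
After op 16 (git add b.txt): modified={a.txt, c.txt, e.txt, f.txt} staged={b.txt}
After op 17 (modify e.txt): modified={a.txt, c.txt, e.txt, f.txt} staged={b.txt}
After op 18 (git reset b.txt): modified={a.txt, b.txt, c.txt, e.txt, f.txt} staged={none}
Final staged set: {none} -> count=0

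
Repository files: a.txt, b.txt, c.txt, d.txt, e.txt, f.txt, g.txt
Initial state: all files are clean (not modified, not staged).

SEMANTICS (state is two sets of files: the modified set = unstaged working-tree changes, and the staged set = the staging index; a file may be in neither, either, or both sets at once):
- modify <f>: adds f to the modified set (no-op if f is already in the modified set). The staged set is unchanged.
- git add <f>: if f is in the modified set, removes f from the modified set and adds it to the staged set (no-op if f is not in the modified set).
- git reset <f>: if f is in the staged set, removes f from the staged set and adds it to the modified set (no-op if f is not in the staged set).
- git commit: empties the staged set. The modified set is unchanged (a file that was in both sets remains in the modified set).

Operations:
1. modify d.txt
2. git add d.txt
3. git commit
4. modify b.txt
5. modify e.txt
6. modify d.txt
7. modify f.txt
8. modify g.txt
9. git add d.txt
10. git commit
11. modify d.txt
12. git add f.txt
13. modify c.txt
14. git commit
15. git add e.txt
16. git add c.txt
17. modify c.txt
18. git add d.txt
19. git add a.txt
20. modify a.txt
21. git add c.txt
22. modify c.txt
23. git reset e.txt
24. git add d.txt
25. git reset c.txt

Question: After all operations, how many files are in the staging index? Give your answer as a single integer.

Answer: 1

Derivation:
After op 1 (modify d.txt): modified={d.txt} staged={none}
After op 2 (git add d.txt): modified={none} staged={d.txt}
After op 3 (git commit): modified={none} staged={none}
After op 4 (modify b.txt): modified={b.txt} staged={none}
After op 5 (modify e.txt): modified={b.txt, e.txt} staged={none}
After op 6 (modify d.txt): modified={b.txt, d.txt, e.txt} staged={none}
After op 7 (modify f.txt): modified={b.txt, d.txt, e.txt, f.txt} staged={none}
After op 8 (modify g.txt): modified={b.txt, d.txt, e.txt, f.txt, g.txt} staged={none}
After op 9 (git add d.txt): modified={b.txt, e.txt, f.txt, g.txt} staged={d.txt}
After op 10 (git commit): modified={b.txt, e.txt, f.txt, g.txt} staged={none}
After op 11 (modify d.txt): modified={b.txt, d.txt, e.txt, f.txt, g.txt} staged={none}
After op 12 (git add f.txt): modified={b.txt, d.txt, e.txt, g.txt} staged={f.txt}
After op 13 (modify c.txt): modified={b.txt, c.txt, d.txt, e.txt, g.txt} staged={f.txt}
After op 14 (git commit): modified={b.txt, c.txt, d.txt, e.txt, g.txt} staged={none}
After op 15 (git add e.txt): modified={b.txt, c.txt, d.txt, g.txt} staged={e.txt}
After op 16 (git add c.txt): modified={b.txt, d.txt, g.txt} staged={c.txt, e.txt}
After op 17 (modify c.txt): modified={b.txt, c.txt, d.txt, g.txt} staged={c.txt, e.txt}
After op 18 (git add d.txt): modified={b.txt, c.txt, g.txt} staged={c.txt, d.txt, e.txt}
After op 19 (git add a.txt): modified={b.txt, c.txt, g.txt} staged={c.txt, d.txt, e.txt}
After op 20 (modify a.txt): modified={a.txt, b.txt, c.txt, g.txt} staged={c.txt, d.txt, e.txt}
After op 21 (git add c.txt): modified={a.txt, b.txt, g.txt} staged={c.txt, d.txt, e.txt}
After op 22 (modify c.txt): modified={a.txt, b.txt, c.txt, g.txt} staged={c.txt, d.txt, e.txt}
After op 23 (git reset e.txt): modified={a.txt, b.txt, c.txt, e.txt, g.txt} staged={c.txt, d.txt}
After op 24 (git add d.txt): modified={a.txt, b.txt, c.txt, e.txt, g.txt} staged={c.txt, d.txt}
After op 25 (git reset c.txt): modified={a.txt, b.txt, c.txt, e.txt, g.txt} staged={d.txt}
Final staged set: {d.txt} -> count=1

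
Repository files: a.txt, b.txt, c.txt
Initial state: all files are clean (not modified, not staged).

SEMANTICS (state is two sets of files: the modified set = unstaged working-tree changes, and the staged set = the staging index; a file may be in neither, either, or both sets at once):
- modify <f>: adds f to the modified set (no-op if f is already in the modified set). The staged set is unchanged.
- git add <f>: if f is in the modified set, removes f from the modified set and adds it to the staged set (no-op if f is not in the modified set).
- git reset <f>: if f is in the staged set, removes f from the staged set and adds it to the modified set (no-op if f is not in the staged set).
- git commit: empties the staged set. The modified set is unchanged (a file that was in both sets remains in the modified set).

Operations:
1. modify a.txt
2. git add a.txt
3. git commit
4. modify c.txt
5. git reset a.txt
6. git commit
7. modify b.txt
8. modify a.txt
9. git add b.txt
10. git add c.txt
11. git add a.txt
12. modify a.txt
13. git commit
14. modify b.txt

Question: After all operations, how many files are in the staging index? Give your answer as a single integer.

After op 1 (modify a.txt): modified={a.txt} staged={none}
After op 2 (git add a.txt): modified={none} staged={a.txt}
After op 3 (git commit): modified={none} staged={none}
After op 4 (modify c.txt): modified={c.txt} staged={none}
After op 5 (git reset a.txt): modified={c.txt} staged={none}
After op 6 (git commit): modified={c.txt} staged={none}
After op 7 (modify b.txt): modified={b.txt, c.txt} staged={none}
After op 8 (modify a.txt): modified={a.txt, b.txt, c.txt} staged={none}
After op 9 (git add b.txt): modified={a.txt, c.txt} staged={b.txt}
After op 10 (git add c.txt): modified={a.txt} staged={b.txt, c.txt}
After op 11 (git add a.txt): modified={none} staged={a.txt, b.txt, c.txt}
After op 12 (modify a.txt): modified={a.txt} staged={a.txt, b.txt, c.txt}
After op 13 (git commit): modified={a.txt} staged={none}
After op 14 (modify b.txt): modified={a.txt, b.txt} staged={none}
Final staged set: {none} -> count=0

Answer: 0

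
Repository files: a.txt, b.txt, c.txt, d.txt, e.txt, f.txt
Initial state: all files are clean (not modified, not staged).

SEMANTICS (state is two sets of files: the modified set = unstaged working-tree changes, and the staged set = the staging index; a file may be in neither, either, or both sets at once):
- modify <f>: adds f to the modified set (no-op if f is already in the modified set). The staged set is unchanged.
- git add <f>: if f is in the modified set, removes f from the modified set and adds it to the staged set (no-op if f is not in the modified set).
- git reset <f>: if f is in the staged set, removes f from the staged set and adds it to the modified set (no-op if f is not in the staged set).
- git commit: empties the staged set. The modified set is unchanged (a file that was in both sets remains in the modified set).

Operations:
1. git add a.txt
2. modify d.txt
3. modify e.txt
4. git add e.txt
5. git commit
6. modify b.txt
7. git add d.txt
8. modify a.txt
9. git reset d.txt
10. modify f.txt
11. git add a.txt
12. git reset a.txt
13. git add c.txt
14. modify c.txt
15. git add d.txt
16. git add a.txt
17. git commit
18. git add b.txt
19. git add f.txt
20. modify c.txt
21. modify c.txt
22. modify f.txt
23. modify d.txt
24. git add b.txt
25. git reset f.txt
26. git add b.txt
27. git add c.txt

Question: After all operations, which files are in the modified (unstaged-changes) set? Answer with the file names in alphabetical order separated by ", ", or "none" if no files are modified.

After op 1 (git add a.txt): modified={none} staged={none}
After op 2 (modify d.txt): modified={d.txt} staged={none}
After op 3 (modify e.txt): modified={d.txt, e.txt} staged={none}
After op 4 (git add e.txt): modified={d.txt} staged={e.txt}
After op 5 (git commit): modified={d.txt} staged={none}
After op 6 (modify b.txt): modified={b.txt, d.txt} staged={none}
After op 7 (git add d.txt): modified={b.txt} staged={d.txt}
After op 8 (modify a.txt): modified={a.txt, b.txt} staged={d.txt}
After op 9 (git reset d.txt): modified={a.txt, b.txt, d.txt} staged={none}
After op 10 (modify f.txt): modified={a.txt, b.txt, d.txt, f.txt} staged={none}
After op 11 (git add a.txt): modified={b.txt, d.txt, f.txt} staged={a.txt}
After op 12 (git reset a.txt): modified={a.txt, b.txt, d.txt, f.txt} staged={none}
After op 13 (git add c.txt): modified={a.txt, b.txt, d.txt, f.txt} staged={none}
After op 14 (modify c.txt): modified={a.txt, b.txt, c.txt, d.txt, f.txt} staged={none}
After op 15 (git add d.txt): modified={a.txt, b.txt, c.txt, f.txt} staged={d.txt}
After op 16 (git add a.txt): modified={b.txt, c.txt, f.txt} staged={a.txt, d.txt}
After op 17 (git commit): modified={b.txt, c.txt, f.txt} staged={none}
After op 18 (git add b.txt): modified={c.txt, f.txt} staged={b.txt}
After op 19 (git add f.txt): modified={c.txt} staged={b.txt, f.txt}
After op 20 (modify c.txt): modified={c.txt} staged={b.txt, f.txt}
After op 21 (modify c.txt): modified={c.txt} staged={b.txt, f.txt}
After op 22 (modify f.txt): modified={c.txt, f.txt} staged={b.txt, f.txt}
After op 23 (modify d.txt): modified={c.txt, d.txt, f.txt} staged={b.txt, f.txt}
After op 24 (git add b.txt): modified={c.txt, d.txt, f.txt} staged={b.txt, f.txt}
After op 25 (git reset f.txt): modified={c.txt, d.txt, f.txt} staged={b.txt}
After op 26 (git add b.txt): modified={c.txt, d.txt, f.txt} staged={b.txt}
After op 27 (git add c.txt): modified={d.txt, f.txt} staged={b.txt, c.txt}

Answer: d.txt, f.txt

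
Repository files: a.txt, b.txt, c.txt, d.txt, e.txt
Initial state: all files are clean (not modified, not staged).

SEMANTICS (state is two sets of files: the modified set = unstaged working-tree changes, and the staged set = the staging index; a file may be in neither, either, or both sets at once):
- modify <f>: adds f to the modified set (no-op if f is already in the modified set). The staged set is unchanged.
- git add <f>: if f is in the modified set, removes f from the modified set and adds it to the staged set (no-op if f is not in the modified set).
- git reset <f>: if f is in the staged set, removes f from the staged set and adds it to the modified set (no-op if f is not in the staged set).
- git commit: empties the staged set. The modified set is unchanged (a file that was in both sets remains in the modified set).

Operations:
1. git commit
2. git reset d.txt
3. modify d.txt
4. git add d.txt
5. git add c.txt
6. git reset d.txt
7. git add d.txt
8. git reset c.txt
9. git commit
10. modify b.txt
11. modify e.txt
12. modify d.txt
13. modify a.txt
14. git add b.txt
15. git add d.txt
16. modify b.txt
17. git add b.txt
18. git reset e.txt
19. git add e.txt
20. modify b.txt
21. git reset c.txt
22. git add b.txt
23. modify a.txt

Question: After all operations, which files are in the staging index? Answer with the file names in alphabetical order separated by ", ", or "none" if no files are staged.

Answer: b.txt, d.txt, e.txt

Derivation:
After op 1 (git commit): modified={none} staged={none}
After op 2 (git reset d.txt): modified={none} staged={none}
After op 3 (modify d.txt): modified={d.txt} staged={none}
After op 4 (git add d.txt): modified={none} staged={d.txt}
After op 5 (git add c.txt): modified={none} staged={d.txt}
After op 6 (git reset d.txt): modified={d.txt} staged={none}
After op 7 (git add d.txt): modified={none} staged={d.txt}
After op 8 (git reset c.txt): modified={none} staged={d.txt}
After op 9 (git commit): modified={none} staged={none}
After op 10 (modify b.txt): modified={b.txt} staged={none}
After op 11 (modify e.txt): modified={b.txt, e.txt} staged={none}
After op 12 (modify d.txt): modified={b.txt, d.txt, e.txt} staged={none}
After op 13 (modify a.txt): modified={a.txt, b.txt, d.txt, e.txt} staged={none}
After op 14 (git add b.txt): modified={a.txt, d.txt, e.txt} staged={b.txt}
After op 15 (git add d.txt): modified={a.txt, e.txt} staged={b.txt, d.txt}
After op 16 (modify b.txt): modified={a.txt, b.txt, e.txt} staged={b.txt, d.txt}
After op 17 (git add b.txt): modified={a.txt, e.txt} staged={b.txt, d.txt}
After op 18 (git reset e.txt): modified={a.txt, e.txt} staged={b.txt, d.txt}
After op 19 (git add e.txt): modified={a.txt} staged={b.txt, d.txt, e.txt}
After op 20 (modify b.txt): modified={a.txt, b.txt} staged={b.txt, d.txt, e.txt}
After op 21 (git reset c.txt): modified={a.txt, b.txt} staged={b.txt, d.txt, e.txt}
After op 22 (git add b.txt): modified={a.txt} staged={b.txt, d.txt, e.txt}
After op 23 (modify a.txt): modified={a.txt} staged={b.txt, d.txt, e.txt}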